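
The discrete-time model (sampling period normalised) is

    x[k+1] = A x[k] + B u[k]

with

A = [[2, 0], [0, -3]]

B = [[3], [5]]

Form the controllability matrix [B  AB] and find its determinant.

-75

AB = [[6], [-15]]
Controllability matrix C = [B  AB] = [[3, 6], [5, -15]]
det(C) = 3·(-15) - 6·5 = -45 - 30 = -75
Since det(C) ≠ 0, rank(C) = 2 and the system is completely controllable.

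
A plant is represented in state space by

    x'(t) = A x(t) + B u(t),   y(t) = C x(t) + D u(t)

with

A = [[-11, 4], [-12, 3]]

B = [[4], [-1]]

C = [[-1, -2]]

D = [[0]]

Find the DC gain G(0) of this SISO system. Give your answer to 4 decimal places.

8.9333

G(0) = C(-A)^{-1}B + D = -C A^{-1} B + D.
det A = 15, so A^{-1} = (1/15)·adj(A) = [[1/5, -4/15], [4/5, -11/15]]
A^{-1} B = [16/15, 59/15]^T
C A^{-1} B = -134/15
G(0) = D - C A^{-1} B = 0 - (-134/15) = 134/15 ≈ 8.9333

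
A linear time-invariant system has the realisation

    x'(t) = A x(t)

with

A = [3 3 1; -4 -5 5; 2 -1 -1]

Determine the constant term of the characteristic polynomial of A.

-62

Expand det(sI - A) for the 3×3 matrix.
p(s) = s^3 + 3s^2 + 2s - 62.
(Check: constant term = det(-A) = (-1)^3 det A = -62; coefficient of s^2 = -tr A = 3.)
The constant term is -62.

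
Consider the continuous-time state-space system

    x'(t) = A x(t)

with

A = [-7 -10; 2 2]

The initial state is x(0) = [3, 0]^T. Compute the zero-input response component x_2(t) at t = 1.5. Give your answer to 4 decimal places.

det(sI - A) = s^2 - (tr A)s + det A, with tr A = (-7) + 2 = -5 and det A = (-7)·2 - (-10)·2 = -14 - (-20) = 6.
So p(s) = det(sI - A) = s^2 + 5s + 6.
Factor s^2 + 5s + 6: two numbers with sum -5 and product 6 are -2 and -3, so s^2 + 5s + 6 = (s + 2)(s + 3).
Hence p(s) = (s + 2) (s + 3), with roots -3, -2.
The eigenvalues -3, -2 are distinct and real, so A is diagonalisable and x(t) = e^{At} x(0) = V diag(e^{λ_i t}) V^{-1} x(0), where the columns of V are the eigenvectors.
λ = -3: A - (-3)I = [[-4, -10], [2, 5]]. Row 1 gives (-4)·v1 + (-10)·v2 = 0, so take v_1 = [5, -2]^T.
λ = -2: A - (-2)I = [[-5, -10], [2, 4]]. Row 1 gives (-5)·v1 + (-10)·v2 = 0, so take v_2 = [2, -1]^T.
V = [v_1 v_2] = [[5, 2], [-2, -1]] has det V = -1, so V^{-1} = adj(V)/det V = [[1, 2], [-2, -5]].
Modal coordinates z(0) = V^{-1} x(0): 1·3 + 2·0 = 3; (-2)·3 + (-5)·0 = -6; so z(0) = [3, -6]^T.
x_2(t) = Σ_i (v_i)_2 · z_i(0) · e^{λ_i t} (row 2 of V times the modal terms).
x_2(1.5) = (-2)·3·e^{-3·1.5} + (-1)·(-6)·e^{-2·1.5} = (-6)·0.011109 + 6·0.049787 = 0.2321.

0.2321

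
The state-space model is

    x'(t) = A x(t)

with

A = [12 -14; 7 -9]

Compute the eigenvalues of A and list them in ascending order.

-2, 5

det(sI - A) = s^2 - (tr A)s + det A, with tr A = 12 + (-9) = 3 and det A = 12·(-9) - (-14)·7 = -108 - (-98) = -10.
So p(s) = det(sI - A) = s^2 - 3s - 10.
Factor s^2 - 3s - 10: two numbers with sum 3 and product -10 are 5 and -2, so s^2 - 3s - 10 = (s - 5)(s + 2).
Hence p(s) = (s - 5) (s + 2), with roots -2, 5.
At least one eigenvalue has non-negative real part, so the system is not asymptotically stable.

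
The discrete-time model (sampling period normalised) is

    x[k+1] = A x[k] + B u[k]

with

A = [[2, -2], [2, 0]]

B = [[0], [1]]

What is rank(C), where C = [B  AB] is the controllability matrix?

2

AB = [[-2], [0]]
Controllability matrix C = [B  AB] = [[0, -2], [1, 0]]
det(C) = 0·0 - (-2)·1 = 0 - (-2) = 2 ≠ 0, so rank(C) = 2.
rank(C) = 2 = n, so the pair (A, B) is completely controllable.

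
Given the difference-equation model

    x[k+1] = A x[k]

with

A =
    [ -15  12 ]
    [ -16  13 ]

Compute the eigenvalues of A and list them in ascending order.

det(zI - A) = z^2 - (tr A)z + det A, with tr A = (-15) + 13 = -2 and det A = (-15)·13 - 12·(-16) = -195 - (-192) = -3.
So p(z) = det(zI - A) = z^2 + 2z - 3.
Factor z^2 + 2z - 3: two numbers with sum -2 and product -3 are 1 and -3, so z^2 + 2z - 3 = (z - 1)(z + 3).
Hence p(z) = (z - 1) (z + 3), with roots -3, 1.

-3, 1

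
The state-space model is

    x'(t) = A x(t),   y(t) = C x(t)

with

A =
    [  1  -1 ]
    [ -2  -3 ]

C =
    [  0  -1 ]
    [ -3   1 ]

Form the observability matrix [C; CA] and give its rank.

2

CA = [[2, 3], [-5, 0]]
Observability matrix O = [C; CA] = [[0, -1], [-3, 1], [2, 3], [-5, 0]]
Take the 2×2 submatrix of O formed by rows 1, 2: [[0, -1], [-3, 1]]. Its determinant is 0·1 - (-1)·(-3) = 0 - 3 = -3 ≠ 0.
So rank(O) ≥ 2; since O has 2 columns, rank(O) = 2.
rank(O) = 2 = n, so the pair (A, C) is completely observable.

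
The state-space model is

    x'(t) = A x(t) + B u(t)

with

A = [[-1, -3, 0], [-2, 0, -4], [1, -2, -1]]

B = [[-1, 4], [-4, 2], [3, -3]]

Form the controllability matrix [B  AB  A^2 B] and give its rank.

3

AB = [[13, -10], [-10, 4], [4, 3]]
A^2B = [[17, -2], [-42, 8], [29, -21]]
Controllability matrix C = [B  AB  A^2B] = [[-1, 4, 13, -10, 17, -2], [-4, 2, -10, 4, -42, 8], [3, -3, 4, 3, 29, -21]]
Take the 3×3 submatrix of C formed by columns 1, 2, 3: [[-1, 4, 13], [-4, 2, -10], [3, -3, 4]]. Its determinant is (-1)·(2·4 - (-10)·(-3)) - 4·((-4)·4 - (-10)·3) + 13·((-4)·(-3) - 2·3) = (-1)·(-22) - 4·14 + 13·6 = 44 ≠ 0.
So rank(C) ≥ 3; since C has 3 rows, rank(C) = 3.
rank(C) = 3 = n, so the pair (A, B) is completely controllable.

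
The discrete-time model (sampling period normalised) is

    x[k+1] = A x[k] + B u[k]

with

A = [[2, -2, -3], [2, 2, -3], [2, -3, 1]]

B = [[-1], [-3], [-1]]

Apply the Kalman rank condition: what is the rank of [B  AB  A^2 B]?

AB = [[7], [-5], [6]]
A^2B = [[6], [-14], [35]]
Controllability matrix C = [B  AB  A^2B] = [[-1, 7, 6], [-3, -5, -14], [-1, 6, 35]]
det(C) = (-1)·((-5)·35 - (-14)·6) - 7·((-3)·35 - (-14)·(-1)) + 6·((-3)·6 - (-5)·(-1)) = (-1)·(-91) - 7·(-119) + 6·(-23) = 786 ≠ 0, so rank(C) = 3.
rank(C) = 3 = n, so the pair (A, B) is completely controllable.

3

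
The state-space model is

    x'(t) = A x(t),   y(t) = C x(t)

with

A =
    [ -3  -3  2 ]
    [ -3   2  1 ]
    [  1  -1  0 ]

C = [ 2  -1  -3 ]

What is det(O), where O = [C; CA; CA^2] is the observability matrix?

-316

CA = [[-6, -5, 3]]
CA^2 = [[36, 5, -17]]
Observability matrix O = [C; CA; CA^2] = [[2, -1, -3], [-6, -5, 3], [36, 5, -17]]
Expanding along the first row, det(O) = 2·((-5)·(-17) - 3·5) - (-1)·((-6)·(-17) - 3·36) + (-3)·((-6)·5 - (-5)·36) = 2·70 - (-1)·(-6) + (-3)·150 = -316
Since det(O) ≠ 0, rank(O) = 3 and the system is completely observable.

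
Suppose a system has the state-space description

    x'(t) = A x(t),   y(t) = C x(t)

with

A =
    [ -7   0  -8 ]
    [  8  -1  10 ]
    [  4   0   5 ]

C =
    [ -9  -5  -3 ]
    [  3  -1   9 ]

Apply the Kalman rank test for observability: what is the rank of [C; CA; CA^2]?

CA = [[11, 5, 7], [7, 1, 11]]
CA^2 = [[-9, -5, -3], [3, -1, 9]]
Observability matrix O = [C; CA; CA^2] = [[-9, -5, -3], [3, -1, 9], [11, 5, 7], [7, 1, 11], [-9, -5, -3], [3, -1, 9]]
The columns c1, c2, c3 of O are linearly dependent: -2·c1 + 3·c2 + c3 = 0 (check each entry), so rank(O) ≤ 2.
The 2×2 minor from rows 1, 2, columns 1, 2 is (-9)·(-1) - (-5)·3 = 9 - (-15) = 24 ≠ 0, so rank(O) = 2.
rank(O) = 2 < n = 3, so the pair (A, C) is not completely observable.

2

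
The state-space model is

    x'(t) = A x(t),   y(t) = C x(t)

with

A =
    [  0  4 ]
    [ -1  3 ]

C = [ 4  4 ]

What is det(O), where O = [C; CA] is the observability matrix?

128

CA = [[-4, 28]]
Observability matrix O = [C; CA] = [[4, 4], [-4, 28]]
det(O) = 4·28 - 4·(-4) = 112 - (-16) = 128
Since det(O) ≠ 0, rank(O) = 2 and the system is completely observable.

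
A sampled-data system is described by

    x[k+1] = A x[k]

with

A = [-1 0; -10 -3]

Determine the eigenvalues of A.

-3, -1

det(zI - A) = z^2 - (tr A)z + det A, with tr A = (-1) + (-3) = -4 and det A = (-1)·(-3) - 0·(-10) = 3 - 0 = 3.
So p(z) = det(zI - A) = z^2 + 4z + 3.
Factor z^2 + 4z + 3: two numbers with sum -4 and product 3 are -1 and -3, so z^2 + 4z + 3 = (z + 1)(z + 3).
Hence p(z) = (z + 1) (z + 3), with roots -3, -1.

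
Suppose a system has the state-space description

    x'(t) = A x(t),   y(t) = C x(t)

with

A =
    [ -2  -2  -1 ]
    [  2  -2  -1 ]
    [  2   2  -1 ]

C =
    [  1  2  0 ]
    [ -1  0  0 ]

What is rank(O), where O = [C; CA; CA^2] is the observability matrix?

3

CA = [[2, -6, -3], [2, 2, 1]]
CA^2 = [[-22, 2, 7], [2, -6, -5]]
Observability matrix O = [C; CA; CA^2] = [[1, 2, 0], [-1, 0, 0], [2, -6, -3], [2, 2, 1], [-22, 2, 7], [2, -6, -5]]
Take the 3×3 submatrix of O formed by rows 1, 2, 3: [[1, 2, 0], [-1, 0, 0], [2, -6, -3]]. Its determinant is 1·(0·(-3) - 0·(-6)) - 2·((-1)·(-3) - 0·2) + 0·((-1)·(-6) - 0·2) = 1·0 - 2·3 + 0·6 = -6 ≠ 0.
So rank(O) ≥ 3; since O has 3 columns, rank(O) = 3.
rank(O) = 3 = n, so the pair (A, C) is completely observable.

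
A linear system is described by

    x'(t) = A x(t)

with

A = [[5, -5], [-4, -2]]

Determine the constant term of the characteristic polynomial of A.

For a 2×2 matrix, det(sI - A) = s^2 - (tr A)s + det A.
tr A = 3, det A = -30.
So p(s) = s^2 - 3s - 30.
The constant term is -30.

-30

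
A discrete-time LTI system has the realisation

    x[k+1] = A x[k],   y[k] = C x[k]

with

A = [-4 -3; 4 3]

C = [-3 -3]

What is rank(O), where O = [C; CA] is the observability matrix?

1

CA = [[0, 0]]
Observability matrix O = [C; CA] = [[-3, -3], [0, 0]]
Every row of O is a scalar multiple of row 1 = [-3, -3] (multipliers 1, 0), so the rows span a one-dimensional space.
O ≠ 0, hence rank(O) = 1.
rank(O) = 1 < n = 2, so the pair (A, C) is not completely observable.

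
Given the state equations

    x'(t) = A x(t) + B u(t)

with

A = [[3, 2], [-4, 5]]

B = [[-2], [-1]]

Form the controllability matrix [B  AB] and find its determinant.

-14

AB = [[-8], [3]]
Controllability matrix C = [B  AB] = [[-2, -8], [-1, 3]]
det(C) = (-2)·3 - (-8)·(-1) = -6 - 8 = -14
Since det(C) ≠ 0, rank(C) = 2 and the system is completely controllable.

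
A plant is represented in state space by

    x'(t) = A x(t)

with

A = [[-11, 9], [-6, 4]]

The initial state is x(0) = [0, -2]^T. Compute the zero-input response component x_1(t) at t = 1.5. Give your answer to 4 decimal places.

det(sI - A) = s^2 - (tr A)s + det A, with tr A = (-11) + 4 = -7 and det A = (-11)·4 - 9·(-6) = -44 - (-54) = 10.
So p(s) = det(sI - A) = s^2 + 7s + 10.
Factor s^2 + 7s + 10: two numbers with sum -7 and product 10 are -2 and -5, so s^2 + 7s + 10 = (s + 2)(s + 5).
Hence p(s) = (s + 2) (s + 5), with roots -5, -2.
The eigenvalues -5, -2 are distinct and real, so A is diagonalisable and x(t) = e^{At} x(0) = V diag(e^{λ_i t}) V^{-1} x(0), where the columns of V are the eigenvectors.
λ = -5: A - (-5)I = [[-6, 9], [-6, 9]]. Row 1 gives (-6)·v1 + 9·v2 = 0, so take v_1 = [3, 2]^T.
λ = -2: A - (-2)I = [[-9, 9], [-6, 6]]. Row 1 gives (-9)·v1 + 9·v2 = 0, so take v_2 = [1, 1]^T.
V = [v_1 v_2] = [[3, 1], [2, 1]] has det V = 1, so V^{-1} = adj(V)/det V = [[1, -1], [-2, 3]].
Modal coordinates z(0) = V^{-1} x(0): 1·0 + (-1)·(-2) = 2; (-2)·0 + 3·(-2) = -6; so z(0) = [2, -6]^T.
x_1(t) = Σ_i (v_i)_1 · z_i(0) · e^{λ_i t} (row 1 of V times the modal terms).
x_1(1.5) = 3·2·e^{-5·1.5} + 1·(-6)·e^{-2·1.5} = 6·0.000553 + (-6)·0.049787 = -0.2954.

-0.2954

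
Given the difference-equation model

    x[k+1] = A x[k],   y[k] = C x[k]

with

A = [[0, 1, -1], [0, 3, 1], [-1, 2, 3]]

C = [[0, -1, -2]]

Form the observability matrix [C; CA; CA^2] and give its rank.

CA = [[2, -7, -7]]
CA^2 = [[7, -33, -30]]
Observability matrix O = [C; CA; CA^2] = [[0, -1, -2], [2, -7, -7], [7, -33, -30]]
det(O) = 0·((-7)·(-30) - (-7)·(-33)) - (-1)·(2·(-30) - (-7)·7) + (-2)·(2·(-33) - (-7)·7) = 0·(-21) - (-1)·(-11) + (-2)·(-17) = 23 ≠ 0, so rank(O) = 3.
rank(O) = 3 = n, so the pair (A, C) is completely observable.

3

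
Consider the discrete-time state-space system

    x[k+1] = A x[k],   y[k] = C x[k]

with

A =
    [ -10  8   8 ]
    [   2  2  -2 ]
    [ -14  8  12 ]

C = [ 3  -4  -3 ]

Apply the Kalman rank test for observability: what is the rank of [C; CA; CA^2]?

2

CA = [[4, -8, -4]]
CA^2 = [[0, -16, 0]]
Observability matrix O = [C; CA; CA^2] = [[3, -4, -3], [4, -8, -4], [0, -16, 0]]
The columns c1, c2, c3 of O are linearly dependent: c1 + c3 = 0 (check each entry), so rank(O) ≤ 2.
The 2×2 minor from rows 1, 2, columns 1, 2 is 3·(-8) - (-4)·4 = -24 - (-16) = -8 ≠ 0, so rank(O) = 2.
rank(O) = 2 < n = 3, so the pair (A, C) is not completely observable.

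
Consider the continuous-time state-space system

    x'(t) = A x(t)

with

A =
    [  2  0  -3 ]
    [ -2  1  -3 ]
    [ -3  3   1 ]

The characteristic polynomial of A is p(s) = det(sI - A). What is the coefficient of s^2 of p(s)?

Expand det(sI - A) for the 3×3 matrix.
p(s) = s^3 - 4s^2 + 5s - 29.
(Check: constant term = det(-A) = (-1)^3 det A = -29; coefficient of s^2 = -tr A = -4.)
The coefficient of s^2 is -4.

-4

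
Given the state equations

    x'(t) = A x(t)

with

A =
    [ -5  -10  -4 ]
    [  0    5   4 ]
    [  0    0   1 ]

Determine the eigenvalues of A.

-5, 1, 5

det(sI - A) = s^3 - (tr A)s^2 + (M11 + M22 + M33)s - det A, where Mii is the 2×2 principal minor of A obtained by deleting row i and column i.
tr A = (-5) + 5 + 1 = 1; M11 = 5·1 - 4·0 = 5 - 0 = 5; M22 = (-5)·1 - (-4)·0 = -5 - 0 = -5; M33 = (-5)·5 - (-10)·0 = -25 - 0 = -25; sum of minors = -25.
det A = (-5)·(5·1 - 4·0) - (-10)·(0·1 - 4·0) + (-4)·(0·0 - 5·0) = (-5)·5 - (-10)·0 + (-4)·0 = -25.
So p(s) = det(sI - A) = s^3 - s^2 - 25s + 25.
Rational-root test: any integer root divides 25. Testing small divisors, s = 1 works: p(1) = 1 + (-1) + (-25) + 25 = 0, so (s - 1) is a factor.
Dividing, p(s) = (s - 1)(s^2 - 25).
Factor s^2 - 25: two numbers with sum 0 and product -25 are 5 and -5, so s^2 - 25 = (s - 5)(s + 5).
Hence p(s) = (s - 5) (s - 1) (s + 5), with roots -5, 1, 5.
At least one eigenvalue has non-negative real part, so the system is not asymptotically stable.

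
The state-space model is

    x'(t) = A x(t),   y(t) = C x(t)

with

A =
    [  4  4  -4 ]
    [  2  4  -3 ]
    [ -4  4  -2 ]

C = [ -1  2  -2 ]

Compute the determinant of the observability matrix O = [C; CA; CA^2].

-112

CA = [[8, -4, 2]]
CA^2 = [[16, 24, -24]]
Observability matrix O = [C; CA; CA^2] = [[-1, 2, -2], [8, -4, 2], [16, 24, -24]]
Expanding along the first row, det(O) = (-1)·((-4)·(-24) - 2·24) - 2·(8·(-24) - 2·16) + (-2)·(8·24 - (-4)·16) = (-1)·48 - 2·(-224) + (-2)·256 = -112
Since det(O) ≠ 0, rank(O) = 3 and the system is completely observable.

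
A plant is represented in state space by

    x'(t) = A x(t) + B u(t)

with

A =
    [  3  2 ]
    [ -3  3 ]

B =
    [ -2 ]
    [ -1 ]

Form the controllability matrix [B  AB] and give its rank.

2

AB = [[-8], [3]]
Controllability matrix C = [B  AB] = [[-2, -8], [-1, 3]]
det(C) = (-2)·3 - (-8)·(-1) = -6 - 8 = -14 ≠ 0, so rank(C) = 2.
rank(C) = 2 = n, so the pair (A, B) is completely controllable.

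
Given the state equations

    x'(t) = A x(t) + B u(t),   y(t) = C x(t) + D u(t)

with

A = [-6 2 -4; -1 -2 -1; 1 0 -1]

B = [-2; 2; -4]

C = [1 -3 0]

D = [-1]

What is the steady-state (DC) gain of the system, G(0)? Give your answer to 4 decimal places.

-3.3333

G(0) = C(-A)^{-1}B + D = -C A^{-1} B + D.
det A = -24, so A^{-1} = (1/-24)·adj(A) = [[-1/12, -1/12, 5/12], [1/12, -5/12, 1/12], [-1/12, -1/12, -7/12]]
A^{-1} B = [-5/3, -4/3, 7/3]^T
C A^{-1} B = 7/3
G(0) = D - C A^{-1} B = -1 - (7/3) = -10/3 ≈ -3.3333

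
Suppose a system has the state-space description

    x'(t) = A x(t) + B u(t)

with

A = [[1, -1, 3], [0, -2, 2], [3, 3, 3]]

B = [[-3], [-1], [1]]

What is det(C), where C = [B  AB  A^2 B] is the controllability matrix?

AB = [[1], [4], [-9]]
A^2B = [[-30], [-26], [-12]]
Controllability matrix C = [B  AB  A^2B] = [[-3, 1, -30], [-1, 4, -26], [1, -9, -12]]
Expanding along the first row, det(C) = (-3)·(4·(-12) - (-26)·(-9)) - 1·((-1)·(-12) - (-26)·1) + (-30)·((-1)·(-9) - 4·1) = (-3)·(-282) - 1·38 + (-30)·5 = 658
Since det(C) ≠ 0, rank(C) = 3 and the system is completely controllable.

658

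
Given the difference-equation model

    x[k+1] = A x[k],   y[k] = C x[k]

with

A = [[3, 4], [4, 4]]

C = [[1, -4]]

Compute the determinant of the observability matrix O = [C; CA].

CA = [[-13, -12]]
Observability matrix O = [C; CA] = [[1, -4], [-13, -12]]
det(O) = 1·(-12) - (-4)·(-13) = -12 - 52 = -64
Since det(O) ≠ 0, rank(O) = 2 and the system is completely observable.

-64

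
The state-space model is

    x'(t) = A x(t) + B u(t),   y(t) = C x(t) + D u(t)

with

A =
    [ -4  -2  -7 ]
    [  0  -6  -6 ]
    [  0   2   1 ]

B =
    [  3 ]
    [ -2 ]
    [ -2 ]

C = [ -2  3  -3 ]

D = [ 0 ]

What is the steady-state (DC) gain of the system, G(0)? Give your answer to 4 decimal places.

G(0) = C(-A)^{-1}B + D = -C A^{-1} B + D.
det A = -24, so A^{-1} = (1/-24)·adj(A) = [[-1/4, 1/2, 5/4], [0, 1/6, 1], [0, -1/3, -1]]
A^{-1} B = [-17/4, -7/3, 8/3]^T
C A^{-1} B = -13/2
G(0) = D - C A^{-1} B = 0 - (-13/2) = 13/2 ≈ 6.5000

6.5000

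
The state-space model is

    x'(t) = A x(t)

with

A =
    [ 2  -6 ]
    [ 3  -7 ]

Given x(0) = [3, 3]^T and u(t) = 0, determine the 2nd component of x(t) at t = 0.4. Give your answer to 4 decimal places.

det(sI - A) = s^2 - (tr A)s + det A, with tr A = 2 + (-7) = -5 and det A = 2·(-7) - (-6)·3 = -14 - (-18) = 4.
So p(s) = det(sI - A) = s^2 + 5s + 4.
Factor s^2 + 5s + 4: two numbers with sum -5 and product 4 are -1 and -4, so s^2 + 5s + 4 = (s + 1)(s + 4).
Hence p(s) = (s + 1) (s + 4), with roots -4, -1.
The eigenvalues -4, -1 are distinct and real, so A is diagonalisable and x(t) = e^{At} x(0) = V diag(e^{λ_i t}) V^{-1} x(0), where the columns of V are the eigenvectors.
λ = -4: A - (-4)I = [[6, -6], [3, -3]]. Row 1 gives 6·v1 + (-6)·v2 = 0, so take v_1 = [-1, -1]^T.
λ = -1: A - (-1)I = [[3, -6], [3, -6]]. Row 1 gives 3·v1 + (-6)·v2 = 0, so take v_2 = [-2, -1]^T.
V = [v_1 v_2] = [[-1, -2], [-1, -1]] has det V = -1, so V^{-1} = adj(V)/det V = [[1, -2], [-1, 1]].
Modal coordinates z(0) = V^{-1} x(0): 1·3 + (-2)·3 = -3; (-1)·3 + 1·3 = 0; so z(0) = [-3, 0]^T.
x_2(t) = Σ_i (v_i)_2 · z_i(0) · e^{λ_i t} (row 2 of V times the modal terms).
x_2(0.4) = (-1)·(-3)·e^{-4·0.4} + (-1)·0·e^{-1·0.4} = 3·0.201897 + 0·0.670320 = 0.6057.

0.6057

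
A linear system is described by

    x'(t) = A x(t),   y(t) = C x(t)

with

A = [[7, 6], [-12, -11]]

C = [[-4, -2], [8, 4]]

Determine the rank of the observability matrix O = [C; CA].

CA = [[-4, -2], [8, 4]]
Observability matrix O = [C; CA] = [[-4, -2], [8, 4], [-4, -2], [8, 4]]
Every row of O is a scalar multiple of row 1 = [-4, -2] (multipliers 1, -2, 1, -2), so the rows span a one-dimensional space.
O ≠ 0, hence rank(O) = 1.
rank(O) = 1 < n = 2, so the pair (A, C) is not completely observable.

1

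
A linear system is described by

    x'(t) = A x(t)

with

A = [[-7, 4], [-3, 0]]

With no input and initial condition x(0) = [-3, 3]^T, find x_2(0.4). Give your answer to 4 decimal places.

2.6909

det(sI - A) = s^2 - (tr A)s + det A, with tr A = (-7) + 0 = -7 and det A = (-7)·0 - 4·(-3) = 0 - (-12) = 12.
So p(s) = det(sI - A) = s^2 + 7s + 12.
Factor s^2 + 7s + 12: two numbers with sum -7 and product 12 are -3 and -4, so s^2 + 7s + 12 = (s + 3)(s + 4).
Hence p(s) = (s + 3) (s + 4), with roots -4, -3.
The eigenvalues -4, -3 are distinct and real, so A is diagonalisable and x(t) = e^{At} x(0) = V diag(e^{λ_i t}) V^{-1} x(0), where the columns of V are the eigenvectors.
λ = -4: A - (-4)I = [[-3, 4], [-3, 4]]. Row 1 gives (-3)·v1 + 4·v2 = 0, so take v_1 = [-4, -3]^T.
λ = -3: A - (-3)I = [[-4, 4], [-3, 3]]. Row 1 gives (-4)·v1 + 4·v2 = 0, so take v_2 = [-1, -1]^T.
V = [v_1 v_2] = [[-4, -1], [-3, -1]] has det V = 1, so V^{-1} = adj(V)/det V = [[-1, 1], [3, -4]].
Modal coordinates z(0) = V^{-1} x(0): (-1)·(-3) + 1·3 = 6; 3·(-3) + (-4)·3 = -21; so z(0) = [6, -21]^T.
x_2(t) = Σ_i (v_i)_2 · z_i(0) · e^{λ_i t} (row 2 of V times the modal terms).
x_2(0.4) = (-3)·6·e^{-4·0.4} + (-1)·(-21)·e^{-3·0.4} = (-18)·0.201897 + 21·0.301194 = 2.6909.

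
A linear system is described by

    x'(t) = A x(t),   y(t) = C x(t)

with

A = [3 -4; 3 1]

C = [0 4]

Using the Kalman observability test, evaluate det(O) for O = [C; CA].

CA = [[12, 4]]
Observability matrix O = [C; CA] = [[0, 4], [12, 4]]
det(O) = 0·4 - 4·12 = 0 - 48 = -48
Since det(O) ≠ 0, rank(O) = 2 and the system is completely observable.

-48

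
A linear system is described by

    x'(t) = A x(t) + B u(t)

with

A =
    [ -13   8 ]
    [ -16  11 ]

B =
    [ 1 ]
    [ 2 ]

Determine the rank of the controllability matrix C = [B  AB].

1

AB = [[3], [6]]
Controllability matrix C = [B  AB] = [[1, 3], [2, 6]]
Every column of C is a scalar multiple of column 1 = [1, 2] (multipliers 1, 3), so the columns span a one-dimensional space.
C ≠ 0, hence rank(C) = 1.
rank(C) = 1 < n = 2, so the pair (A, B) is not completely controllable.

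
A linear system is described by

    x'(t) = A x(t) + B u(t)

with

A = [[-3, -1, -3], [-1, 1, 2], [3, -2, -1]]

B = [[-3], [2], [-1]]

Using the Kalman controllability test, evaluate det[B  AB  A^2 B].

319

AB = [[10], [3], [-12]]
A^2B = [[3], [-31], [36]]
Controllability matrix C = [B  AB  A^2B] = [[-3, 10, 3], [2, 3, -31], [-1, -12, 36]]
Expanding along the first row, det(C) = (-3)·(3·36 - (-31)·(-12)) - 10·(2·36 - (-31)·(-1)) + 3·(2·(-12) - 3·(-1)) = (-3)·(-264) - 10·41 + 3·(-21) = 319
Since det(C) ≠ 0, rank(C) = 3 and the system is completely controllable.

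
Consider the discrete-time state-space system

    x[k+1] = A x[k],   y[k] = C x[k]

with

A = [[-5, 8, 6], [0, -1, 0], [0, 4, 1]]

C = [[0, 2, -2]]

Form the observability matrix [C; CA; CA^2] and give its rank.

CA = [[0, -10, -2]]
CA^2 = [[0, 2, -2]]
Observability matrix O = [C; CA; CA^2] = [[0, 2, -2], [0, -10, -2], [0, 2, -2]]
Column 1 of O is identically zero, so rank(O) ≤ 2.
The 2×2 minor from rows 1, 2, columns 2, 3 is 2·(-2) - (-2)·(-10) = -4 - 20 = -24 ≠ 0, so rank(O) = 2.
rank(O) = 2 < n = 3, so the pair (A, C) is not completely observable.

2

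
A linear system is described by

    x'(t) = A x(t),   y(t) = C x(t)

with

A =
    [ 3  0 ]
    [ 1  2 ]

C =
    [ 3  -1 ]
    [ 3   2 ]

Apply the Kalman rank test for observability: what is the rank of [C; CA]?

CA = [[8, -2], [11, 4]]
Observability matrix O = [C; CA] = [[3, -1], [3, 2], [8, -2], [11, 4]]
Take the 2×2 submatrix of O formed by rows 1, 2: [[3, -1], [3, 2]]. Its determinant is 3·2 - (-1)·3 = 6 - (-3) = 9 ≠ 0.
So rank(O) ≥ 2; since O has 2 columns, rank(O) = 2.
rank(O) = 2 = n, so the pair (A, C) is completely observable.

2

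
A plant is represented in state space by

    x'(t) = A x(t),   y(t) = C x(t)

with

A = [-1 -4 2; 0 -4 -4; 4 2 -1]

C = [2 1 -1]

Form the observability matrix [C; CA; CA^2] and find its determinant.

CA = [[-6, -14, 1]]
CA^2 = [[10, 82, 43]]
Observability matrix O = [C; CA; CA^2] = [[2, 1, -1], [-6, -14, 1], [10, 82, 43]]
Expanding along the first row, det(O) = 2·((-14)·43 - 1·82) - 1·((-6)·43 - 1·10) + (-1)·((-6)·82 - (-14)·10) = 2·(-684) - 1·(-268) + (-1)·(-352) = -748
Since det(O) ≠ 0, rank(O) = 3 and the system is completely observable.

-748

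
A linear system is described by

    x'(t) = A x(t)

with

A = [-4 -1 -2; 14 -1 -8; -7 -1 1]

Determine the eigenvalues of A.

-4, -3, 3

det(sI - A) = s^3 - (tr A)s^2 + (M11 + M22 + M33)s - det A, where Mii is the 2×2 principal minor of A obtained by deleting row i and column i.
tr A = (-4) + (-1) + 1 = -4; M11 = (-1)·1 - (-8)·(-1) = -1 - 8 = -9; M22 = (-4)·1 - (-2)·(-7) = -4 - 14 = -18; M33 = (-4)·(-1) - (-1)·14 = 4 - (-14) = 18; sum of minors = -9.
det A = (-4)·((-1)·1 - (-8)·(-1)) - (-1)·(14·1 - (-8)·(-7)) + (-2)·(14·(-1) - (-1)·(-7)) = (-4)·(-9) - (-1)·(-42) + (-2)·(-21) = 36.
So p(s) = det(sI - A) = s^3 + 4s^2 - 9s - 36.
Rational-root test: any integer root divides -36. Testing small divisors, s = -3 works: p(-3) = -27 + 36 + 27 + (-36) = 0, so (s + 3) is a factor.
Dividing, p(s) = (s + 3)(s^2 + s - 12).
Factor s^2 + s - 12: two numbers with sum -1 and product -12 are 3 and -4, so s^2 + s - 12 = (s - 3)(s + 4).
Hence p(s) = (s - 3) (s + 3) (s + 4), with roots -4, -3, 3.
At least one eigenvalue has non-negative real part, so the system is not asymptotically stable.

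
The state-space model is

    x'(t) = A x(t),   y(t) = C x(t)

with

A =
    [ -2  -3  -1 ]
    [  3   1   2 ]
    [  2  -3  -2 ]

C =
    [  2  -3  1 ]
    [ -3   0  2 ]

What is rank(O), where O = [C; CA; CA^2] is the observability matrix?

3

CA = [[-11, -12, -10], [10, 3, -1]]
CA^2 = [[-34, 51, 7], [-13, -24, -2]]
Observability matrix O = [C; CA; CA^2] = [[2, -3, 1], [-3, 0, 2], [-11, -12, -10], [10, 3, -1], [-34, 51, 7], [-13, -24, -2]]
Take the 3×3 submatrix of O formed by rows 1, 2, 3: [[2, -3, 1], [-3, 0, 2], [-11, -12, -10]]. Its determinant is 2·(0·(-10) - 2·(-12)) - (-3)·((-3)·(-10) - 2·(-11)) + 1·((-3)·(-12) - 0·(-11)) = 2·24 - (-3)·52 + 1·36 = 240 ≠ 0.
So rank(O) ≥ 3; since O has 3 columns, rank(O) = 3.
rank(O) = 3 = n, so the pair (A, C) is completely observable.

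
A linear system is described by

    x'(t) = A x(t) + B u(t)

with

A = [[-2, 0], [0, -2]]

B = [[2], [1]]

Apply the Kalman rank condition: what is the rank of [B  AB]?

1

AB = [[-4], [-2]]
Controllability matrix C = [B  AB] = [[2, -4], [1, -2]]
Every column of C is a scalar multiple of column 1 = [2, 1] (multipliers 1, -2), so the columns span a one-dimensional space.
C ≠ 0, hence rank(C) = 1.
rank(C) = 1 < n = 2, so the pair (A, B) is not completely controllable.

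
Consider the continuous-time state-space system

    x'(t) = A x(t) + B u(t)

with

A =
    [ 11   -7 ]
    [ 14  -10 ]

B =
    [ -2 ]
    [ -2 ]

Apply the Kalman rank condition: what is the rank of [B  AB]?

AB = [[-8], [-8]]
Controllability matrix C = [B  AB] = [[-2, -8], [-2, -8]]
Every column of C is a scalar multiple of column 1 = [-2, -2] (multipliers 1, 4), so the columns span a one-dimensional space.
C ≠ 0, hence rank(C) = 1.
rank(C) = 1 < n = 2, so the pair (A, B) is not completely controllable.

1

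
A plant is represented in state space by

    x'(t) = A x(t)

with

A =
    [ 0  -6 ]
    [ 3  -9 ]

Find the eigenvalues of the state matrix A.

-6, -3

det(sI - A) = s^2 - (tr A)s + det A, with tr A = 0 + (-9) = -9 and det A = 0·(-9) - (-6)·3 = 0 - (-18) = 18.
So p(s) = det(sI - A) = s^2 + 9s + 18.
Factor s^2 + 9s + 18: two numbers with sum -9 and product 18 are -3 and -6, so s^2 + 9s + 18 = (s + 3)(s + 6).
Hence p(s) = (s + 3) (s + 6), with roots -6, -3.
All eigenvalues have negative real part, so the system is asymptotically stable.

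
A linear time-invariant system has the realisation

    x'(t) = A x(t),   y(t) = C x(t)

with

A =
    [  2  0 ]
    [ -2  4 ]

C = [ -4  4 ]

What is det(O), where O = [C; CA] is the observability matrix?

CA = [[-16, 16]]
Observability matrix O = [C; CA] = [[-4, 4], [-16, 16]]
det(O) = (-4)·16 - 4·(-16) = -64 - (-64) = 0
Since det(O) = 0, rank(O) < 2 and the system is not completely observable.

0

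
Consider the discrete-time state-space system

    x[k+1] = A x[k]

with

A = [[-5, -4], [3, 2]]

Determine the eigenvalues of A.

det(zI - A) = z^2 - (tr A)z + det A, with tr A = (-5) + 2 = -3 and det A = (-5)·2 - (-4)·3 = -10 - (-12) = 2.
So p(z) = det(zI - A) = z^2 + 3z + 2.
Factor z^2 + 3z + 2: two numbers with sum -3 and product 2 are -1 and -2, so z^2 + 3z + 2 = (z + 1)(z + 2).
Hence p(z) = (z + 1) (z + 2), with roots -2, -1.

-2, -1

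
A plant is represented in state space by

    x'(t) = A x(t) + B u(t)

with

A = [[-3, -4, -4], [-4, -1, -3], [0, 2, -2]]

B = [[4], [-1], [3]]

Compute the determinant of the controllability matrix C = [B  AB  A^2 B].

AB = [[-20], [-24], [-8]]
A^2B = [[188], [128], [-32]]
Controllability matrix C = [B  AB  A^2B] = [[4, -20, 188], [-1, -24, 128], [3, -8, -32]]
Expanding along the first row, det(C) = 4·((-24)·(-32) - 128·(-8)) - (-20)·((-1)·(-32) - 128·3) + 188·((-1)·(-8) - (-24)·3) = 4·1792 - (-20)·(-352) + 188·80 = 15168
Since det(C) ≠ 0, rank(C) = 3 and the system is completely controllable.

15168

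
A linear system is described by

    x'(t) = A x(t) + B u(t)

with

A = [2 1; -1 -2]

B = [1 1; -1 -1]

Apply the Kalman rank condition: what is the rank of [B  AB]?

2

AB = [[1, 1], [1, 1]]
Controllability matrix C = [B  AB] = [[1, 1, 1, 1], [-1, -1, 1, 1]]
Take the 2×2 submatrix of C formed by columns 1, 3: [[1, 1], [-1, 1]]. Its determinant is 1·1 - 1·(-1) = 1 - (-1) = 2 ≠ 0.
So rank(C) ≥ 2; since C has 2 rows, rank(C) = 2.
rank(C) = 2 = n, so the pair (A, B) is completely controllable.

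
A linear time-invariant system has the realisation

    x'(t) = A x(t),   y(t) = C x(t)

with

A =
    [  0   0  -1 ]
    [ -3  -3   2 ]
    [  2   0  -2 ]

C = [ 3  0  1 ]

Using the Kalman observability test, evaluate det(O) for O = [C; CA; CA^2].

CA = [[2, 0, -5]]
CA^2 = [[-10, 0, 8]]
Observability matrix O = [C; CA; CA^2] = [[3, 0, 1], [2, 0, -5], [-10, 0, 8]]
Expanding along the first row, det(O) = 3·(0·8 - (-5)·0) - 0·(2·8 - (-5)·(-10)) + 1·(2·0 - 0·(-10)) = 3·0 - 0·(-34) + 1·0 = 0
Since det(O) = 0, rank(O) < 3 and the system is not completely observable.

0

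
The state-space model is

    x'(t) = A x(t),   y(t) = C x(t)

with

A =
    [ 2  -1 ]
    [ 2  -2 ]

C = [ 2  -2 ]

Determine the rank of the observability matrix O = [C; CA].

2

CA = [[0, 2]]
Observability matrix O = [C; CA] = [[2, -2], [0, 2]]
det(O) = 2·2 - (-2)·0 = 4 - 0 = 4 ≠ 0, so rank(O) = 2.
rank(O) = 2 = n, so the pair (A, C) is completely observable.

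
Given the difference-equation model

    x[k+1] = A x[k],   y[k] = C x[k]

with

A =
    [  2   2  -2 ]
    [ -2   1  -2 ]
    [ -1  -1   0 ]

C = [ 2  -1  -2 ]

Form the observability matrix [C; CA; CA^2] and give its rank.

3

CA = [[8, 5, -2]]
CA^2 = [[8, 23, -26]]
Observability matrix O = [C; CA; CA^2] = [[2, -1, -2], [8, 5, -2], [8, 23, -26]]
det(O) = 2·(5·(-26) - (-2)·23) - (-1)·(8·(-26) - (-2)·8) + (-2)·(8·23 - 5·8) = 2·(-84) - (-1)·(-192) + (-2)·144 = -648 ≠ 0, so rank(O) = 3.
rank(O) = 3 = n, so the pair (A, C) is completely observable.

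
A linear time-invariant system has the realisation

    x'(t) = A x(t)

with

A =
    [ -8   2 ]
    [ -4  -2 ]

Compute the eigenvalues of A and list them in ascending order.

-6, -4

det(sI - A) = s^2 - (tr A)s + det A, with tr A = (-8) + (-2) = -10 and det A = (-8)·(-2) - 2·(-4) = 16 - (-8) = 24.
So p(s) = det(sI - A) = s^2 + 10s + 24.
Factor s^2 + 10s + 24: two numbers with sum -10 and product 24 are -4 and -6, so s^2 + 10s + 24 = (s + 4)(s + 6).
Hence p(s) = (s + 4) (s + 6), with roots -6, -4.
All eigenvalues have negative real part, so the system is asymptotically stable.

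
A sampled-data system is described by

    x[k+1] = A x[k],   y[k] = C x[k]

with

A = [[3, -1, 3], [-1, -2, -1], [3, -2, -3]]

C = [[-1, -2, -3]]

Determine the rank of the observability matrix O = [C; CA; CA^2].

3

CA = [[-10, 11, 8]]
CA^2 = [[-17, -28, -65]]
Observability matrix O = [C; CA; CA^2] = [[-1, -2, -3], [-10, 11, 8], [-17, -28, -65]]
det(O) = (-1)·(11·(-65) - 8·(-28)) - (-2)·((-10)·(-65) - 8·(-17)) + (-3)·((-10)·(-28) - 11·(-17)) = (-1)·(-491) - (-2)·786 + (-3)·467 = 662 ≠ 0, so rank(O) = 3.
rank(O) = 3 = n, so the pair (A, C) is completely observable.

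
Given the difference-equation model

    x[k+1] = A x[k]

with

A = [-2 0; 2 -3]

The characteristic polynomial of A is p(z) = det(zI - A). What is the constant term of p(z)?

6

For a 2×2 matrix, det(zI - A) = z^2 - (tr A)z + det A.
tr A = -5, det A = 6.
So p(z) = z^2 + 5z + 6.
The constant term is 6.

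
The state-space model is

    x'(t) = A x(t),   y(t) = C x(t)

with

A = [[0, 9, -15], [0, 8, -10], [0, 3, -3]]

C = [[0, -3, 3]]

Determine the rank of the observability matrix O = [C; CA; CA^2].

2

CA = [[0, -15, 21]]
CA^2 = [[0, -57, 87]]
Observability matrix O = [C; CA; CA^2] = [[0, -3, 3], [0, -15, 21], [0, -57, 87]]
Column 1 of O is identically zero, so rank(O) ≤ 2.
The 2×2 minor from rows 1, 2, columns 2, 3 is (-3)·21 - 3·(-15) = -63 - (-45) = -18 ≠ 0, so rank(O) = 2.
rank(O) = 2 < n = 3, so the pair (A, C) is not completely observable.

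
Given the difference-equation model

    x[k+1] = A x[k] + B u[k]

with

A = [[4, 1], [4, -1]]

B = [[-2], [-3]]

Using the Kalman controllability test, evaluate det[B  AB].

AB = [[-11], [-5]]
Controllability matrix C = [B  AB] = [[-2, -11], [-3, -5]]
det(C) = (-2)·(-5) - (-11)·(-3) = 10 - 33 = -23
Since det(C) ≠ 0, rank(C) = 2 and the system is completely controllable.

-23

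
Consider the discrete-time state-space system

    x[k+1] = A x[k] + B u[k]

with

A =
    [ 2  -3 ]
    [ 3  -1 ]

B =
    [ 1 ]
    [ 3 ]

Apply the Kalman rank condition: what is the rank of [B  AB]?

AB = [[-7], [0]]
Controllability matrix C = [B  AB] = [[1, -7], [3, 0]]
det(C) = 1·0 - (-7)·3 = 0 - (-21) = 21 ≠ 0, so rank(C) = 2.
rank(C) = 2 = n, so the pair (A, B) is completely controllable.

2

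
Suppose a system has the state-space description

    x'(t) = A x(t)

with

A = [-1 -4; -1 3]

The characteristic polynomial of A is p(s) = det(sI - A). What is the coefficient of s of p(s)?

-2

For a 2×2 matrix, det(sI - A) = s^2 - (tr A)s + det A.
tr A = 2, det A = -7.
So p(s) = s^2 - 2s - 7.
The coefficient of s is -2.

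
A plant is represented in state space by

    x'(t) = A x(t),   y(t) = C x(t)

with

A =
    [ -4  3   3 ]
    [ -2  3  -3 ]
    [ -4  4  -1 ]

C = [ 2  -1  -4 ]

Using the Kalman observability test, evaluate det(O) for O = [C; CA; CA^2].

556

CA = [[10, -13, 13]]
CA^2 = [[-66, 43, 56]]
Observability matrix O = [C; CA; CA^2] = [[2, -1, -4], [10, -13, 13], [-66, 43, 56]]
Expanding along the first row, det(O) = 2·((-13)·56 - 13·43) - (-1)·(10·56 - 13·(-66)) + (-4)·(10·43 - (-13)·(-66)) = 2·(-1287) - (-1)·1418 + (-4)·(-428) = 556
Since det(O) ≠ 0, rank(O) = 3 and the system is completely observable.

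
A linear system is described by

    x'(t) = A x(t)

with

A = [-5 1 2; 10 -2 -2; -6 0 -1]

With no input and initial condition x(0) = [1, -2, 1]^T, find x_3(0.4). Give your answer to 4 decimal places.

det(sI - A) = s^3 - (tr A)s^2 + (M11 + M22 + M33)s - det A, where Mii is the 2×2 principal minor of A obtained by deleting row i and column i.
tr A = (-5) + (-2) + (-1) = -8; M11 = (-2)·(-1) - (-2)·0 = 2 - 0 = 2; M22 = (-5)·(-1) - 2·(-6) = 5 - (-12) = 17; M33 = (-5)·(-2) - 1·10 = 10 - 10 = 0; sum of minors = 19.
det A = (-5)·((-2)·(-1) - (-2)·0) - 1·(10·(-1) - (-2)·(-6)) + 2·(10·0 - (-2)·(-6)) = (-5)·2 - 1·(-22) + 2·(-12) = -12.
So p(s) = det(sI - A) = s^3 + 8s^2 + 19s + 12.
Rational-root test: any integer root divides 12. Testing small divisors, s = -1 works: p(-1) = -1 + 8 + (-19) + 12 = 0, so (s + 1) is a factor.
Dividing, p(s) = (s + 1)(s^2 + 7s + 12).
Factor s^2 + 7s + 12: two numbers with sum -7 and product 12 are -3 and -4, so s^2 + 7s + 12 = (s + 3)(s + 4).
Hence p(s) = (s + 1) (s + 3) (s + 4), with roots -4, -3, -1.
The eigenvalues -4, -3, -1 are distinct and real, so A is diagonalisable and x(t) = e^{At} x(0) = V diag(e^{λ_i t}) V^{-1} x(0), where the columns of V are the eigenvectors.
λ = -4: A - (-4)I = [[-1, 1, 2], [10, 2, -2], [-6, 0, 3]]. v must be orthogonal to every row; (row 1) × (row 2) = [-6, 18, -12], so take v_1 = [-1, 3, -2]^T.
λ = -3: A - (-3)I = [[-2, 1, 2], [10, 1, -2], [-6, 0, 2]]. v must be orthogonal to every row; (row 1) × (row 2) = [-4, 16, -12], so take v_2 = [1, -4, 3]^T.
λ = -1: A - (-1)I = [[-4, 1, 2], [10, -1, -2], [-6, 0, 0]]. v must be orthogonal to every row; (row 1) × (row 2) = [0, 12, -6], so take v_3 = [0, -2, 1]^T.
V = [v_1 v_2 v_3] = [[-1, 1, 0], [3, -4, -2], [-2, 3, 1]] has det V = -1, so V^{-1} = adj(V)/det V = [[-2, 1, 2], [-1, 1, 2], [-1, -1, -1]].
Modal coordinates z(0) = V^{-1} x(0): (-2)·1 + 1·(-2) + 2·1 = -2; (-1)·1 + 1·(-2) + 2·1 = -1; (-1)·1 + (-1)·(-2) + (-1)·1 = 0; so z(0) = [-2, -1, 0]^T.
x_3(t) = Σ_i (v_i)_3 · z_i(0) · e^{λ_i t} (row 3 of V times the modal terms).
x_3(0.4) = (-2)·(-2)·e^{-4·0.4} + 3·(-1)·e^{-3·0.4} + 1·0·e^{-1·0.4} = 4·0.201897 + (-3)·0.301194 + 0·0.670320 = -0.0960.

-0.0960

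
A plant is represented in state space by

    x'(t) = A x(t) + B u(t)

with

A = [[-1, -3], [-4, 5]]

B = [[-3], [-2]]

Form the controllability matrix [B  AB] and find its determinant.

AB = [[9], [2]]
Controllability matrix C = [B  AB] = [[-3, 9], [-2, 2]]
det(C) = (-3)·2 - 9·(-2) = -6 - (-18) = 12
Since det(C) ≠ 0, rank(C) = 2 and the system is completely controllable.

12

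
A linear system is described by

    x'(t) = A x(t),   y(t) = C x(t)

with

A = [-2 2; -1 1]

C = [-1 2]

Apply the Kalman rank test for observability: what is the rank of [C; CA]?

1

CA = [[0, 0]]
Observability matrix O = [C; CA] = [[-1, 2], [0, 0]]
Every row of O is a scalar multiple of row 1 = [-1, 2] (multipliers 1, 0), so the rows span a one-dimensional space.
O ≠ 0, hence rank(O) = 1.
rank(O) = 1 < n = 2, so the pair (A, C) is not completely observable.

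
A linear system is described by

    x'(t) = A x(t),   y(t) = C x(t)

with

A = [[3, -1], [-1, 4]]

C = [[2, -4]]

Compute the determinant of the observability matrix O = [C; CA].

4

CA = [[10, -18]]
Observability matrix O = [C; CA] = [[2, -4], [10, -18]]
det(O) = 2·(-18) - (-4)·10 = -36 - (-40) = 4
Since det(O) ≠ 0, rank(O) = 2 and the system is completely observable.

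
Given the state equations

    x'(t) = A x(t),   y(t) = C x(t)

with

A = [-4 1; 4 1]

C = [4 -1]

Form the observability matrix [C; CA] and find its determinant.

-8

CA = [[-20, 3]]
Observability matrix O = [C; CA] = [[4, -1], [-20, 3]]
det(O) = 4·3 - (-1)·(-20) = 12 - 20 = -8
Since det(O) ≠ 0, rank(O) = 2 and the system is completely observable.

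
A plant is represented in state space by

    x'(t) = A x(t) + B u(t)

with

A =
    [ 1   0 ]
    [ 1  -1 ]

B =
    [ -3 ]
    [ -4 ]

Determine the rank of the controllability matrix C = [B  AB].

AB = [[-3], [1]]
Controllability matrix C = [B  AB] = [[-3, -3], [-4, 1]]
det(C) = (-3)·1 - (-3)·(-4) = -3 - 12 = -15 ≠ 0, so rank(C) = 2.
rank(C) = 2 = n, so the pair (A, B) is completely controllable.

2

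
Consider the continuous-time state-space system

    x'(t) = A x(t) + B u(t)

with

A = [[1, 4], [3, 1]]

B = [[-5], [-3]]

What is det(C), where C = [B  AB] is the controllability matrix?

39

AB = [[-17], [-18]]
Controllability matrix C = [B  AB] = [[-5, -17], [-3, -18]]
det(C) = (-5)·(-18) - (-17)·(-3) = 90 - 51 = 39
Since det(C) ≠ 0, rank(C) = 2 and the system is completely controllable.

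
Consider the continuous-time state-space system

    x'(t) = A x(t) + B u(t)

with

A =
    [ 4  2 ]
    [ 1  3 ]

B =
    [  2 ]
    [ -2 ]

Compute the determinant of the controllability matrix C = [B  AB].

0

AB = [[4], [-4]]
Controllability matrix C = [B  AB] = [[2, 4], [-2, -4]]
det(C) = 2·(-4) - 4·(-2) = -8 - (-8) = 0
Since det(C) = 0, rank(C) < 2 and the system is not completely controllable.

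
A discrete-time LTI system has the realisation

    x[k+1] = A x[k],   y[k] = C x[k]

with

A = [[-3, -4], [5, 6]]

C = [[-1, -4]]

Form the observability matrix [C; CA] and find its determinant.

-48

CA = [[-17, -20]]
Observability matrix O = [C; CA] = [[-1, -4], [-17, -20]]
det(O) = (-1)·(-20) - (-4)·(-17) = 20 - 68 = -48
Since det(O) ≠ 0, rank(O) = 2 and the system is completely observable.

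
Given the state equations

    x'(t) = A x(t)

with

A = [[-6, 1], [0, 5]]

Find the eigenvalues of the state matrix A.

det(sI - A) = s^2 - (tr A)s + det A, with tr A = (-6) + 5 = -1 and det A = (-6)·5 - 1·0 = -30 - 0 = -30.
So p(s) = det(sI - A) = s^2 + s - 30.
Factor s^2 + s - 30: two numbers with sum -1 and product -30 are 5 and -6, so s^2 + s - 30 = (s - 5)(s + 6).
Hence p(s) = (s - 5) (s + 6), with roots -6, 5.
At least one eigenvalue has non-negative real part, so the system is not asymptotically stable.

-6, 5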